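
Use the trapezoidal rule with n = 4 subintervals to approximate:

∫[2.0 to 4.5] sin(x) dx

f(x) = sin(x)
a = 2.0, b = 4.5, n = 4
h = (b - a)/n = 0.625000

Trapezoidal rule: (h/2)[f(x₀) + 2f(x₁) + 2f(x₂) + ... + f(xₙ)]

x_0 = 2.0000, f(x_0) = 0.909297, coefficient = 1
x_1 = 2.6250, f(x_1) = 0.493920, coefficient = 2
x_2 = 3.2500, f(x_2) = -0.108195, coefficient = 2
x_3 = 3.8750, f(x_3) = -0.669405, coefficient = 2
x_4 = 4.5000, f(x_4) = -0.977530, coefficient = 1

I ≈ (0.625000/2) × -0.635592 = -0.198623
Exact value: -0.205351
Error: 0.006729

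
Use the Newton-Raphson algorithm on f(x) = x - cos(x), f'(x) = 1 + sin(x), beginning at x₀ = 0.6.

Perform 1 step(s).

f(x) = x - cos(x)
f'(x) = 1 + sin(x)
x₀ = 0.6

Newton-Raphson formula: x_{n+1} = x_n - f(x_n)/f'(x_n)

Iteration 1:
  f(0.600000) = -0.225336
  f'(0.600000) = 1.564642
  x_1 = 0.600000 - (-0.225336)/1.564642 = 0.744017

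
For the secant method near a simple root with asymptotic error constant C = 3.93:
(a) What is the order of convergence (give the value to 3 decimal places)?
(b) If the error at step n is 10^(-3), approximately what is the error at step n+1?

(a) Secant method has superlinear convergence with order φ = (1+√5)/2 ≈ 1.618.
    This means |e_{n+1}| ≈ C|e_n|^1.618.

(b) With |e_n| = 10^(-3) and C = 3.93:
    |e_{n+1}| ≈ 3.93 × (10^(-3))^1.618 = 3.93 × 10^(-4.85)

(a) ≈ 1.618 (golden ratio); (b) |e_{n+1}| ≈ 5.499e-05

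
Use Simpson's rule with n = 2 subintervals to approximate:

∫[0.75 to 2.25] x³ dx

f(x) = x³
a = 0.75, b = 2.25, n = 2
h = (b - a)/n = 0.750000

Simpson's rule: (h/3)[f(x₀) + 4f(x₁) + 2f(x₂) + ... + f(xₙ)]

x_0 = 0.7500, f(x_0) = 0.421875, coefficient = 1
x_1 = 1.5000, f(x_1) = 3.375000, coefficient = 4
x_2 = 2.2500, f(x_2) = 11.390625, coefficient = 1

I ≈ (0.750000/3) × 25.312500 = 6.328125
Exact value: 6.328125
Error: 0.000000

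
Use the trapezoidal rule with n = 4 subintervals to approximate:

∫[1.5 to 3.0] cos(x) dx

f(x) = cos(x)
a = 1.5, b = 3.0, n = 4
h = (b - a)/n = 0.375000

Trapezoidal rule: (h/2)[f(x₀) + 2f(x₁) + 2f(x₂) + ... + f(xₙ)]

x_0 = 1.5000, f(x_0) = 0.070737, coefficient = 1
x_1 = 1.8750, f(x_1) = -0.299534, coefficient = 2
x_2 = 2.2500, f(x_2) = -0.628174, coefficient = 2
x_3 = 2.6250, f(x_3) = -0.869507, coefficient = 2
x_4 = 3.0000, f(x_4) = -0.989992, coefficient = 1

I ≈ (0.375000/2) × -4.513684 = -0.846316
Exact value: -0.856375
Error: 0.010059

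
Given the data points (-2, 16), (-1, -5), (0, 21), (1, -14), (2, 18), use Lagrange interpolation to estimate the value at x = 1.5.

Lagrange interpolation formula:
P(x) = Σ yᵢ × Lᵢ(x)
where Lᵢ(x) = Π_{j≠i} (x - xⱼ)/(xᵢ - xⱼ)

L_0(1.5) = (1.5 - (-1))/(-2 - (-1)) × (1.5 - 0)/(-2 - 0) × (1.5 - 1)/(-2 - 1) × (1.5 - 2)/(-2 - 2) = -0.039062
L_1(1.5) = (1.5 - (-2))/(-1 - (-2)) × (1.5 - 0)/(-1 - 0) × (1.5 - 1)/(-1 - 1) × (1.5 - 2)/(-1 - 2) = 0.218750
L_2(1.5) = (1.5 - (-2))/(0 - (-2)) × (1.5 - (-1))/(0 - (-1)) × (1.5 - 1)/(0 - 1) × (1.5 - 2)/(0 - 2) = -0.546875
L_3(1.5) = (1.5 - (-2))/(1 - (-2)) × (1.5 - (-1))/(1 - (-1)) × (1.5 - 0)/(1 - 0) × (1.5 - 2)/(1 - 2) = 1.093750
L_4(1.5) = (1.5 - (-2))/(2 - (-2)) × (1.5 - (-1))/(2 - (-1)) × (1.5 - 0)/(2 - 0) × (1.5 - 1)/(2 - 1) = 0.273438

P(1.5) = 16×L_0(1.5) + (-5)×L_1(1.5) + 21×L_2(1.5) + (-14)×L_3(1.5) + 18×L_4(1.5)
P(1.5) = -23.593750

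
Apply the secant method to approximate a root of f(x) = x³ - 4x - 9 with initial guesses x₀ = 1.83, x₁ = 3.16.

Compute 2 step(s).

f(x) = x³ - 4x - 9
x₀ = 1.83, x₁ = 3.16

Secant formula: x_{n+1} = x_n - f(x_n)(x_n - x_{n-1})/(f(x_n) - f(x_{n-1}))

Iteration 1:
  f(1.830000) = -10.191513
  f(3.160000) = 9.914496
  x_2 = 3.160000 - 9.914496×(3.160000 - 1.830000)/(9.914496 - (-10.191513))
       = 2.504162
Iteration 2:
  f(3.160000) = 9.914496
  f(2.504162) = -3.313477
  x_3 = 2.504162 - (-3.313477)×(2.504162 - 3.160000)/(-3.313477 - 9.914496)
       = 2.668443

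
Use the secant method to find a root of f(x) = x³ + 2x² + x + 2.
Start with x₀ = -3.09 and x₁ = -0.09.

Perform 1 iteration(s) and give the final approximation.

f(x) = x³ + 2x² + x + 2
x₀ = -3.09, x₁ = -0.09

Secant formula: x_{n+1} = x_n - f(x_n)(x_n - x_{n-1})/(f(x_n) - f(x_{n-1}))

Iteration 1:
  f(-3.090000) = -11.497429
  f(-0.090000) = 1.925471
  x_2 = -0.090000 - 1.925471×(-0.090000 - (-3.090000))/(1.925471 - (-11.497429))
       = -0.520340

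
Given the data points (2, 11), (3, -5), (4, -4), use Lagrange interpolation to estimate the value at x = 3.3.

Lagrange interpolation formula:
P(x) = Σ yᵢ × Lᵢ(x)
where Lᵢ(x) = Π_{j≠i} (x - xⱼ)/(xᵢ - xⱼ)

L_0(3.3) = (3.3 - 3)/(2 - 3) × (3.3 - 4)/(2 - 4) = -0.105000
L_1(3.3) = (3.3 - 2)/(3 - 2) × (3.3 - 4)/(3 - 4) = 0.910000
L_2(3.3) = (3.3 - 2)/(4 - 2) × (3.3 - 3)/(4 - 3) = 0.195000

P(3.3) = 11×L_0(3.3) + (-5)×L_1(3.3) + (-4)×L_2(3.3)
P(3.3) = -6.485000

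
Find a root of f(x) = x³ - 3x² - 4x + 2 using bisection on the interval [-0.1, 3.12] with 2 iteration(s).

f(x) = x³ - 3x² - 4x + 2
Initial interval: [-0.1, 3.12]

Iteration 1:
  c_1 = (-0.100000 + 3.120000)/2 = 1.510000
  f(c_1) = f(1.510000) = -7.437349
  f(a) × f(c) < 0, new interval: [-0.100000, 1.510000]
Iteration 2:
  c_2 = (-0.100000 + 1.510000)/2 = 0.705000
  f(c_2) = f(0.705000) = -1.960672
  f(a) × f(c) < 0, new interval: [-0.100000, 0.705000]

After 2 iteration(s), the approximation is c_2 = 0.705000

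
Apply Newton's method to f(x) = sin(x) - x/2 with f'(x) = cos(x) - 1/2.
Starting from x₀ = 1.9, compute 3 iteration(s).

f(x) = sin(x) - x/2
f'(x) = cos(x) - 1/2
x₀ = 1.9

Newton-Raphson formula: x_{n+1} = x_n - f(x_n)/f'(x_n)

Iteration 1:
  f(1.900000) = -0.003700
  f'(1.900000) = -0.823290
  x_1 = 1.900000 - (-0.003700)/(-0.823290) = 1.895506
Iteration 2:
  f(1.895506) = -0.000010
  f'(1.895506) = -0.819034
  x_2 = 1.895506 - (-0.000010)/(-0.819034) = 1.895494
Iteration 3:
  f(1.895494) = 0.000000
  f'(1.895494) = -0.819023
  x_3 = 1.895494 - 0.000000/(-0.819023) = 1.895494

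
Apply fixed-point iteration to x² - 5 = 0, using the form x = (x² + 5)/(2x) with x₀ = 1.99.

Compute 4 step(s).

Equation: x² - 5 = 0
Fixed-point form: x = (x² + 5)/(2x)
x₀ = 1.99

x_1 = g(1.990000) = 2.251281
x_2 = g(2.251281) = 2.236119
x_3 = g(2.236119) = 2.236068
x_4 = g(2.236068) = 2.236068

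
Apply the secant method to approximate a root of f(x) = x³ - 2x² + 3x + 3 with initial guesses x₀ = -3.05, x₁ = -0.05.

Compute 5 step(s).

f(x) = x³ - 2x² + 3x + 3
x₀ = -3.05, x₁ = -0.05

Secant formula: x_{n+1} = x_n - f(x_n)(x_n - x_{n-1})/(f(x_n) - f(x_{n-1}))

Iteration 1:
  f(-3.050000) = -53.127625
  f(-0.050000) = 2.844875
  x_2 = -0.050000 - 2.844875×(-0.050000 - (-3.050000))/(2.844875 - (-53.127625))
       = -0.202479
Iteration 2:
  f(-0.050000) = 2.844875
  f(-0.202479) = 2.302267
  x_3 = -0.202479 - 2.302267×(-0.202479 - (-0.050000))/(2.302267 - 2.844875)
       = -0.849441
Iteration 3:
  f(-0.202479) = 2.302267
  f(-0.849441) = -1.604339
  x_4 = -0.849441 - (-1.604339)×(-0.849441 - (-0.202479))/(-1.604339 - 2.302267)
       = -0.583751
Iteration 4:
  f(-0.849441) = -1.604339
  f(-0.583751) = 0.368294
  x_5 = -0.583751 - 0.368294×(-0.583751 - (-0.849441))/(0.368294 - (-1.604339))
       = -0.633356
Iteration 5:
  f(-0.583751) = 0.368294
  f(-0.633356) = 0.043589
  x_6 = -0.633356 - 0.043589×(-0.633356 - (-0.583751))/(0.043589 - 0.368294)
       = -0.640015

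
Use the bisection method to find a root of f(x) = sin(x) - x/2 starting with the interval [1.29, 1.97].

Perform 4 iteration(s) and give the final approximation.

f(x) = sin(x) - x/2
Initial interval: [1.29, 1.97]

Iteration 1:
  c_1 = (1.290000 + 1.970000)/2 = 1.630000
  f(c_1) = f(1.630000) = 0.183248
  f(a) × f(c) ≥ 0, new interval: [1.630000, 1.970000]
Iteration 2:
  c_2 = (1.630000 + 1.970000)/2 = 1.800000
  f(c_2) = f(1.800000) = 0.073848
  f(a) × f(c) ≥ 0, new interval: [1.800000, 1.970000]
Iteration 3:
  c_3 = (1.800000 + 1.970000)/2 = 1.885000
  f(c_3) = f(1.885000) = 0.008543
  f(a) × f(c) ≥ 0, new interval: [1.885000, 1.970000]
Iteration 4:
  c_4 = (1.885000 + 1.970000)/2 = 1.927500
  f(c_4) = f(1.927500) = -0.026697
  f(a) × f(c) < 0, new interval: [1.885000, 1.927500]

After 4 iteration(s), the approximation is c_4 = 1.927500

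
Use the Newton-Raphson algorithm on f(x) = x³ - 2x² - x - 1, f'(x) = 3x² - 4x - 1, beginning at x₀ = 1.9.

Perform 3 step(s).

f(x) = x³ - 2x² - x - 1
f'(x) = 3x² - 4x - 1
x₀ = 1.9

Newton-Raphson formula: x_{n+1} = x_n - f(x_n)/f'(x_n)

Iteration 1:
  f(1.900000) = -3.261000
  f'(1.900000) = 2.230000
  x_1 = 1.900000 - (-3.261000)/2.230000 = 3.362332
Iteration 2:
  f(3.362332) = 11.039205
  f'(3.362332) = 19.466499
  x_2 = 3.362332 - 11.039205/19.466499 = 2.795245
Iteration 3:
  f(2.795245) = 2.418313
  f'(2.795245) = 11.259198
  x_3 = 2.795245 - 2.418313/11.259198 = 2.580459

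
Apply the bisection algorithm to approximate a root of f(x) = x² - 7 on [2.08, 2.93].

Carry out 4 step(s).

f(x) = x² - 7
Initial interval: [2.08, 2.93]

Iteration 1:
  c_1 = (2.080000 + 2.930000)/2 = 2.505000
  f(c_1) = f(2.505000) = -0.724975
  f(a) × f(c) ≥ 0, new interval: [2.505000, 2.930000]
Iteration 2:
  c_2 = (2.505000 + 2.930000)/2 = 2.717500
  f(c_2) = f(2.717500) = 0.384806
  f(a) × f(c) < 0, new interval: [2.505000, 2.717500]
Iteration 3:
  c_3 = (2.505000 + 2.717500)/2 = 2.611250
  f(c_3) = f(2.611250) = -0.181373
  f(a) × f(c) ≥ 0, new interval: [2.611250, 2.717500]
Iteration 4:
  c_4 = (2.611250 + 2.717500)/2 = 2.664375
  f(c_4) = f(2.664375) = 0.098894
  f(a) × f(c) < 0, new interval: [2.611250, 2.664375]

After 4 iteration(s), the approximation is c_4 = 2.664375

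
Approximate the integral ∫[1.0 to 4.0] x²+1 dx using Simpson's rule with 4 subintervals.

f(x) = x²+1
a = 1.0, b = 4.0, n = 4
h = (b - a)/n = 0.750000

Simpson's rule: (h/3)[f(x₀) + 4f(x₁) + 2f(x₂) + ... + f(xₙ)]

x_0 = 1.0000, f(x_0) = 2.000000, coefficient = 1
x_1 = 1.7500, f(x_1) = 4.062500, coefficient = 4
x_2 = 2.5000, f(x_2) = 7.250000, coefficient = 2
x_3 = 3.2500, f(x_3) = 11.562500, coefficient = 4
x_4 = 4.0000, f(x_4) = 17.000000, coefficient = 1

I ≈ (0.750000/3) × 96.000000 = 24.000000
Exact value: 24.000000
Error: 0.000000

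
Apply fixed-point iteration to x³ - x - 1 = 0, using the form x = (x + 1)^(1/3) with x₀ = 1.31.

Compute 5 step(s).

Equation: x³ - x - 1 = 0
Fixed-point form: x = (x + 1)^(1/3)
x₀ = 1.31

x_1 = g(1.310000) = 1.321916
x_2 = g(1.321916) = 1.324186
x_3 = g(1.324186) = 1.324617
x_4 = g(1.324617) = 1.324699
x_5 = g(1.324699) = 1.324714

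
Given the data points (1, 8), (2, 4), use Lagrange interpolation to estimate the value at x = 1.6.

Lagrange interpolation formula:
P(x) = Σ yᵢ × Lᵢ(x)
where Lᵢ(x) = Π_{j≠i} (x - xⱼ)/(xᵢ - xⱼ)

L_0(1.6) = (1.6 - 2)/(1 - 2) = 0.400000
L_1(1.6) = (1.6 - 1)/(2 - 1) = 0.600000

P(1.6) = 8×L_0(1.6) + 4×L_1(1.6)
P(1.6) = 5.600000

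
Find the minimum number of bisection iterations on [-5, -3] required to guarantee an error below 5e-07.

We need (b-a)/2^n ≤ 5e-07
(-3 - (-5))/2^n ≤ 5e-07
2/2^n ≤ 5e-07
2^n ≥ 4000000
n ≥ log₂(4000000) = 21.93
n ≥ 22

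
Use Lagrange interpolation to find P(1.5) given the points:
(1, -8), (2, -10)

Lagrange interpolation formula:
P(x) = Σ yᵢ × Lᵢ(x)
where Lᵢ(x) = Π_{j≠i} (x - xⱼ)/(xᵢ - xⱼ)

L_0(1.5) = (1.5 - 2)/(1 - 2) = 0.500000
L_1(1.5) = (1.5 - 1)/(2 - 1) = 0.500000

P(1.5) = (-8)×L_0(1.5) + (-10)×L_1(1.5)
P(1.5) = -9.000000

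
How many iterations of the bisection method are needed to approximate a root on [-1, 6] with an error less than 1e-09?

We need (b-a)/2^n ≤ 1e-09
(6 - (-1))/2^n ≤ 1e-09
7/2^n ≤ 1e-09
2^n ≥ 7000000000
n ≥ log₂(7000000000) = 32.70
n ≥ 33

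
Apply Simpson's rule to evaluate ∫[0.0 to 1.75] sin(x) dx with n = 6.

f(x) = sin(x)
a = 0.0, b = 1.75, n = 6
h = (b - a)/n = 0.291667

Simpson's rule: (h/3)[f(x₀) + 4f(x₁) + 2f(x₂) + ... + f(xₙ)]

x_0 = 0.0000, f(x_0) = 0.000000, coefficient = 1
x_1 = 0.2917, f(x_1) = 0.287549, coefficient = 4
x_2 = 0.5833, f(x_2) = 0.550809, coefficient = 2
x_3 = 0.8750, f(x_3) = 0.767544, coefficient = 4
x_4 = 1.1667, f(x_4) = 0.919445, coefficient = 2
x_5 = 1.4583, f(x_5) = 0.993683, coefficient = 4
x_6 = 1.7500, f(x_6) = 0.983986, coefficient = 1

I ≈ (0.291667/3) × 12.119595 = 1.178294
Exact value: 1.178246
Error: 0.000048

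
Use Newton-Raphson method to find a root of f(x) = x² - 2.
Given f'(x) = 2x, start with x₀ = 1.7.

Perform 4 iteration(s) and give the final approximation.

f(x) = x² - 2
f'(x) = 2x
x₀ = 1.7

Newton-Raphson formula: x_{n+1} = x_n - f(x_n)/f'(x_n)

Iteration 1:
  f(1.700000) = 0.890000
  f'(1.700000) = 3.400000
  x_1 = 1.700000 - 0.890000/3.400000 = 1.438235
Iteration 2:
  f(1.438235) = 0.068521
  f'(1.438235) = 2.876471
  x_2 = 1.438235 - 0.068521/2.876471 = 1.414414
Iteration 3:
  f(1.414414) = 0.000567
  f'(1.414414) = 2.828828
  x_3 = 1.414414 - 0.000567/2.828828 = 1.414214
Iteration 4:
  f(1.414214) = 0.000000
  f'(1.414214) = 2.828427
  x_4 = 1.414214 - 0.000000/2.828427 = 1.414214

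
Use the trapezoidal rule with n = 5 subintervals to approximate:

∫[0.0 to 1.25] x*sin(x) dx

f(x) = x*sin(x)
a = 0.0, b = 1.25, n = 5
h = (b - a)/n = 0.250000

Trapezoidal rule: (h/2)[f(x₀) + 2f(x₁) + 2f(x₂) + ... + f(xₙ)]

x_0 = 0.0000, f(x_0) = 0.000000, coefficient = 1
x_1 = 0.2500, f(x_1) = 0.061851, coefficient = 2
x_2 = 0.5000, f(x_2) = 0.239713, coefficient = 2
x_3 = 0.7500, f(x_3) = 0.511229, coefficient = 2
x_4 = 1.0000, f(x_4) = 0.841471, coefficient = 2
x_5 = 1.2500, f(x_5) = 1.186231, coefficient = 1

I ≈ (0.250000/2) × 4.494758 = 0.561845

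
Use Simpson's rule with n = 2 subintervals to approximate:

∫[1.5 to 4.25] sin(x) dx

f(x) = sin(x)
a = 1.5, b = 4.25, n = 2
h = (b - a)/n = 1.375000

Simpson's rule: (h/3)[f(x₀) + 4f(x₁) + 2f(x₂) + ... + f(xₙ)]

x_0 = 1.5000, f(x_0) = 0.997495, coefficient = 1
x_1 = 2.8750, f(x_1) = 0.263446, coefficient = 4
x_2 = 4.2500, f(x_2) = -0.894989, coefficient = 1

I ≈ (1.375000/3) × 1.156290 = 0.529966
Exact value: 0.516825
Error: 0.013141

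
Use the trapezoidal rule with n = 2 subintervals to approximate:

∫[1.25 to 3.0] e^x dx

f(x) = e^x
a = 1.25, b = 3.0, n = 2
h = (b - a)/n = 0.875000

Trapezoidal rule: (h/2)[f(x₀) + 2f(x₁) + 2f(x₂) + ... + f(xₙ)]

x_0 = 1.2500, f(x_0) = 3.490343, coefficient = 1
x_1 = 2.1250, f(x_1) = 8.372897, coefficient = 2
x_2 = 3.0000, f(x_2) = 20.085537, coefficient = 1

I ≈ (0.875000/2) × 40.321675 = 17.640733
Exact value: 16.595194
Error: 1.045539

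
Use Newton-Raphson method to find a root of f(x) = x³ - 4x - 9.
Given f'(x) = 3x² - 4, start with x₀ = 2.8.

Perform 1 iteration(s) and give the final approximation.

f(x) = x³ - 4x - 9
f'(x) = 3x² - 4
x₀ = 2.8

Newton-Raphson formula: x_{n+1} = x_n - f(x_n)/f'(x_n)

Iteration 1:
  f(2.800000) = 1.752000
  f'(2.800000) = 19.520000
  x_1 = 2.800000 - 1.752000/19.520000 = 2.710246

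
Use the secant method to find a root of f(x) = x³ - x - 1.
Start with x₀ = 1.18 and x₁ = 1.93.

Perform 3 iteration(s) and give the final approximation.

f(x) = x³ - x - 1
x₀ = 1.18, x₁ = 1.93

Secant formula: x_{n+1} = x_n - f(x_n)(x_n - x_{n-1})/(f(x_n) - f(x_{n-1}))

Iteration 1:
  f(1.180000) = -0.536968
  f(1.930000) = 4.259057
  x_2 = 1.930000 - 4.259057×(1.930000 - 1.180000)/(4.259057 - (-0.536968))
       = 1.263971
Iteration 2:
  f(1.930000) = 4.259057
  f(1.263971) = -0.244623
  x_3 = 1.263971 - (-0.244623)×(1.263971 - 1.930000)/(-0.244623 - 4.259057)
       = 1.300147
Iteration 3:
  f(1.263971) = -0.244623
  f(1.300147) = -0.102402
  x_4 = 1.300147 - (-0.102402)×(1.300147 - 1.263971)/(-0.102402 - (-0.244623))
       = 1.326194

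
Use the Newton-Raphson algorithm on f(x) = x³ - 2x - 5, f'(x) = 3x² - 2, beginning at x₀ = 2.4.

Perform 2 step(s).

f(x) = x³ - 2x - 5
f'(x) = 3x² - 2
x₀ = 2.4

Newton-Raphson formula: x_{n+1} = x_n - f(x_n)/f'(x_n)

Iteration 1:
  f(2.400000) = 4.024000
  f'(2.400000) = 15.280000
  x_1 = 2.400000 - 4.024000/15.280000 = 2.136649
Iteration 2:
  f(2.136649) = 0.481082
  f'(2.136649) = 11.695810
  x_2 = 2.136649 - 0.481082/11.695810 = 2.095516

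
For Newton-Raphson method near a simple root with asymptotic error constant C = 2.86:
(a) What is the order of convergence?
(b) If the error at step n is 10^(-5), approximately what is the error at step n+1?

(a) Newton-Raphson has quadratic (order 2) convergence near simple roots.
    This means |e_{n+1}| ≈ C|e_n|².

(b) With |e_n| = 10^(-5) and C = 2.86:
    |e_{n+1}| ≈ 2.86 × (10^(-5))² = 2.86 × 10^(-10)

(a) 2 (quadratic); (b) |e_{n+1}| ≈ 2.860e-10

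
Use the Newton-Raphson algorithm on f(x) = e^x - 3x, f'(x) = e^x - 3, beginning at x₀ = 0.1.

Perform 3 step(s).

f(x) = e^x - 3x
f'(x) = e^x - 3
x₀ = 0.1

Newton-Raphson formula: x_{n+1} = x_n - f(x_n)/f'(x_n)

Iteration 1:
  f(0.100000) = 0.805171
  f'(0.100000) = -1.894829
  x_1 = 0.100000 - 0.805171/(-1.894829) = 0.524931
Iteration 2:
  f(0.524931) = 0.115550
  f'(0.524931) = -1.309658
  x_2 = 0.524931 - 0.115550/(-1.309658) = 0.613160
Iteration 3:
  f(0.613160) = 0.006777
  f'(0.613160) = -1.153745
  x_3 = 0.613160 - 0.006777/(-1.153745) = 0.619033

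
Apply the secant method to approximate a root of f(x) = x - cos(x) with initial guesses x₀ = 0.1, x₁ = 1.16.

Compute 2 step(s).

f(x) = x - cos(x)
x₀ = 0.1, x₁ = 1.16

Secant formula: x_{n+1} = x_n - f(x_n)(x_n - x_{n-1})/(f(x_n) - f(x_{n-1}))

Iteration 1:
  f(0.100000) = -0.895004
  f(1.160000) = 0.760660
  x_2 = 1.160000 - 0.760660×(1.160000 - 0.100000)/(0.760660 - (-0.895004))
       = 0.673005
Iteration 2:
  f(1.160000) = 0.760660
  f(0.673005) = -0.108947
  x_3 = 0.673005 - (-0.108947)×(0.673005 - 1.160000)/(-0.108947 - 0.760660)
       = 0.734017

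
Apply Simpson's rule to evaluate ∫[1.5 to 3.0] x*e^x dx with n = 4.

f(x) = x*e^x
a = 1.5, b = 3.0, n = 4
h = (b - a)/n = 0.375000

Simpson's rule: (h/3)[f(x₀) + 4f(x₁) + 2f(x₂) + ... + f(xₙ)]

x_0 = 1.5000, f(x_0) = 6.722534, coefficient = 1
x_1 = 1.8750, f(x_1) = 12.226536, coefficient = 4
x_2 = 2.2500, f(x_2) = 21.347406, coefficient = 2
x_3 = 2.6250, f(x_3) = 36.237007, coefficient = 4
x_4 = 3.0000, f(x_4) = 60.256611, coefficient = 1

I ≈ (0.375000/3) × 303.528128 = 37.941016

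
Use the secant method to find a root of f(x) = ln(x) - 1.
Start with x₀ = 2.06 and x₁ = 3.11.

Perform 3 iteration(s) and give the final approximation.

f(x) = ln(x) - 1
x₀ = 2.06, x₁ = 3.11

Secant formula: x_{n+1} = x_n - f(x_n)(x_n - x_{n-1})/(f(x_n) - f(x_{n-1}))

Iteration 1:
  f(2.060000) = -0.277294
  f(3.110000) = 0.134623
  x_2 = 3.110000 - 0.134623×(3.110000 - 2.060000)/(0.134623 - (-0.277294))
       = 2.766839
Iteration 2:
  f(3.110000) = 0.134623
  f(2.766839) = 0.017705
  x_3 = 2.766839 - 0.017705×(2.766839 - 3.110000)/(0.017705 - 0.134623)
       = 2.714872
Iteration 3:
  f(2.766839) = 0.017705
  f(2.714872) = -0.001255
  x_4 = 2.714872 - (-0.001255)×(2.714872 - 2.766839)/(-0.001255 - 0.017705)
       = 2.718312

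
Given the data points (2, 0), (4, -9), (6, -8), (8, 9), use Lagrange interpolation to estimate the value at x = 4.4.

Lagrange interpolation formula:
P(x) = Σ yᵢ × Lᵢ(x)
where Lᵢ(x) = Π_{j≠i} (x - xⱼ)/(xᵢ - xⱼ)

L_0(4.4) = (4.4 - 4)/(2 - 4) × (4.4 - 6)/(2 - 6) × (4.4 - 8)/(2 - 8) = -0.048000
L_1(4.4) = (4.4 - 2)/(4 - 2) × (4.4 - 6)/(4 - 6) × (4.4 - 8)/(4 - 8) = 0.864000
L_2(4.4) = (4.4 - 2)/(6 - 2) × (4.4 - 4)/(6 - 4) × (4.4 - 8)/(6 - 8) = 0.216000
L_3(4.4) = (4.4 - 2)/(8 - 2) × (4.4 - 4)/(8 - 4) × (4.4 - 6)/(8 - 6) = -0.032000

P(4.4) = 0×L_0(4.4) + (-9)×L_1(4.4) + (-8)×L_2(4.4) + 9×L_3(4.4)
P(4.4) = -9.792000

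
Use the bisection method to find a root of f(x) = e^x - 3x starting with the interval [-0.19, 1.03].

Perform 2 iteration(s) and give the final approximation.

f(x) = e^x - 3x
Initial interval: [-0.19, 1.03]

Iteration 1:
  c_1 = (-0.190000 + 1.030000)/2 = 0.420000
  f(c_1) = f(0.420000) = 0.261962
  f(a) × f(c) ≥ 0, new interval: [0.420000, 1.030000]
Iteration 2:
  c_2 = (0.420000 + 1.030000)/2 = 0.725000
  f(c_2) = f(0.725000) = -0.110269
  f(a) × f(c) < 0, new interval: [0.420000, 0.725000]

After 2 iteration(s), the approximation is c_2 = 0.725000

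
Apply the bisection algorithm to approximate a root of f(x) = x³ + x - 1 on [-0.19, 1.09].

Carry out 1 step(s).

f(x) = x³ + x - 1
Initial interval: [-0.19, 1.09]

Iteration 1:
  c_1 = (-0.190000 + 1.090000)/2 = 0.450000
  f(c_1) = f(0.450000) = -0.458875
  f(a) × f(c) ≥ 0, new interval: [0.450000, 1.090000]

After 1 iteration(s), the approximation is c_1 = 0.450000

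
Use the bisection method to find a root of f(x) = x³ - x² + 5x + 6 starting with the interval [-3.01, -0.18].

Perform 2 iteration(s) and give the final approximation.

f(x) = x³ - x² + 5x + 6
Initial interval: [-3.01, -0.18]

Iteration 1:
  c_1 = (-3.010000 + (-0.180000))/2 = -1.595000
  f(c_1) = f(-1.595000) = -8.576745
  f(a) × f(c) ≥ 0, new interval: [-1.595000, -0.180000]
Iteration 2:
  c_2 = (-1.595000 + (-0.180000))/2 = -0.887500
  f(c_2) = f(-0.887500) = 0.075799
  f(a) × f(c) < 0, new interval: [-1.595000, -0.887500]

After 2 iteration(s), the approximation is c_2 = -0.887500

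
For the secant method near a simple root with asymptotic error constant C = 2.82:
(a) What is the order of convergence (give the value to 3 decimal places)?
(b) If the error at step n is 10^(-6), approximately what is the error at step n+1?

(a) Secant method has superlinear convergence with order φ = (1+√5)/2 ≈ 1.618.
    This means |e_{n+1}| ≈ C|e_n|^1.618.

(b) With |e_n| = 10^(-6) and C = 2.82:
    |e_{n+1}| ≈ 2.82 × (10^(-6))^1.618 = 2.82 × 10^(-9.71)

(a) ≈ 1.618 (golden ratio); (b) |e_{n+1}| ≈ 5.521e-10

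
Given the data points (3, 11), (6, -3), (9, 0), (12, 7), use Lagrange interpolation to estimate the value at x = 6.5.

Lagrange interpolation formula:
P(x) = Σ yᵢ × Lᵢ(x)
where Lᵢ(x) = Π_{j≠i} (x - xⱼ)/(xᵢ - xⱼ)

L_0(6.5) = (6.5 - 6)/(3 - 6) × (6.5 - 9)/(3 - 9) × (6.5 - 12)/(3 - 12) = -0.042438
L_1(6.5) = (6.5 - 3)/(6 - 3) × (6.5 - 9)/(6 - 9) × (6.5 - 12)/(6 - 12) = 0.891204
L_2(6.5) = (6.5 - 3)/(9 - 3) × (6.5 - 6)/(9 - 6) × (6.5 - 12)/(9 - 12) = 0.178241
L_3(6.5) = (6.5 - 3)/(12 - 3) × (6.5 - 6)/(12 - 6) × (6.5 - 9)/(12 - 9) = -0.027006

P(6.5) = 11×L_0(6.5) + (-3)×L_1(6.5) + 0×L_2(6.5) + 7×L_3(6.5)
P(6.5) = -3.329475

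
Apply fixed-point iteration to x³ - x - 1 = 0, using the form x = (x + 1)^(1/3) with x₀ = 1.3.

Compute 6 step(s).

Equation: x³ - x - 1 = 0
Fixed-point form: x = (x + 1)^(1/3)
x₀ = 1.3

x_1 = g(1.300000) = 1.320006
x_2 = g(1.320006) = 1.323822
x_3 = g(1.323822) = 1.324548
x_4 = g(1.324548) = 1.324686
x_5 = g(1.324686) = 1.324712
x_6 = g(1.324712) = 1.324717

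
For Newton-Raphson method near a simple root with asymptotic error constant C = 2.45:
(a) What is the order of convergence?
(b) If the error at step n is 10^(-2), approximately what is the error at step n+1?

(a) Newton-Raphson has quadratic (order 2) convergence near simple roots.
    This means |e_{n+1}| ≈ C|e_n|².

(b) With |e_n| = 10^(-2) and C = 2.45:
    |e_{n+1}| ≈ 2.45 × (10^(-2))² = 2.45 × 10^(-4)

(a) 2 (quadratic); (b) |e_{n+1}| ≈ 2.450e-04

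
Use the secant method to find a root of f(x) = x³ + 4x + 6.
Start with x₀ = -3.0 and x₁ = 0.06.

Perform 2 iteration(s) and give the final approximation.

f(x) = x³ + 4x + 6
x₀ = -3.0, x₁ = 0.06

Secant formula: x_{n+1} = x_n - f(x_n)(x_n - x_{n-1})/(f(x_n) - f(x_{n-1}))

Iteration 1:
  f(-3.000000) = -33.000000
  f(0.060000) = 6.240216
  x_2 = 0.060000 - 6.240216×(0.060000 - (-3.000000))/(6.240216 - (-33.000000))
       = -0.426620
Iteration 2:
  f(0.060000) = 6.240216
  f(-0.426620) = 4.215875
  x_3 = -0.426620 - 4.215875×(-0.426620 - 0.060000)/(4.215875 - 6.240216)
       = -1.440049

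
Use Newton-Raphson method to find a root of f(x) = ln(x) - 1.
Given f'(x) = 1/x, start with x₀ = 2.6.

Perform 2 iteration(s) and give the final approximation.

f(x) = ln(x) - 1
f'(x) = 1/x
x₀ = 2.6

Newton-Raphson formula: x_{n+1} = x_n - f(x_n)/f'(x_n)

Iteration 1:
  f(2.600000) = -0.044489
  f'(2.600000) = 0.384615
  x_1 = 2.600000 - (-0.044489)/0.384615 = 2.715670
Iteration 2:
  f(2.715670) = -0.000961
  f'(2.715670) = 0.368233
  x_2 = 2.715670 - (-0.000961)/0.368233 = 2.718281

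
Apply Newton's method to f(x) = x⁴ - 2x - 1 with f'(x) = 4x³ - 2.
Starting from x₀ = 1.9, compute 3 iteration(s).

f(x) = x⁴ - 2x - 1
f'(x) = 4x³ - 2
x₀ = 1.9

Newton-Raphson formula: x_{n+1} = x_n - f(x_n)/f'(x_n)

Iteration 1:
  f(1.900000) = 8.232100
  f'(1.900000) = 25.436000
  x_1 = 1.900000 - 8.232100/25.436000 = 1.576360
Iteration 2:
  f(1.576360) = 2.022066
  f'(1.576360) = 13.668465
  x_2 = 1.576360 - 2.022066/13.668465 = 1.428424
Iteration 3:
  f(1.428424) = 0.306361
  f'(1.428424) = 9.658190
  x_3 = 1.428424 - 0.306361/9.658190 = 1.396703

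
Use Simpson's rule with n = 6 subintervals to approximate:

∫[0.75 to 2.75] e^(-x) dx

f(x) = e^(-x)
a = 0.75, b = 2.75, n = 6
h = (b - a)/n = 0.333333

Simpson's rule: (h/3)[f(x₀) + 4f(x₁) + 2f(x₂) + ... + f(xₙ)]

x_0 = 0.7500, f(x_0) = 0.472367, coefficient = 1
x_1 = 1.0833, f(x_1) = 0.338465, coefficient = 4
x_2 = 1.4167, f(x_2) = 0.242521, coefficient = 2
x_3 = 1.7500, f(x_3) = 0.173774, coefficient = 4
x_4 = 2.0833, f(x_4) = 0.124514, coefficient = 2
x_5 = 2.4167, f(x_5) = 0.089219, coefficient = 4
x_6 = 2.7500, f(x_6) = 0.063928, coefficient = 1

I ≈ (0.333333/3) × 3.676197 = 0.408466
Exact value: 0.408439
Error: 0.000028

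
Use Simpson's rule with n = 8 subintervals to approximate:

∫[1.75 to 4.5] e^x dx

f(x) = e^x
a = 1.75, b = 4.5, n = 8
h = (b - a)/n = 0.343750

Simpson's rule: (h/3)[f(x₀) + 4f(x₁) + 2f(x₂) + ... + f(xₙ)]

x_0 = 1.7500, f(x_0) = 5.754603, coefficient = 1
x_1 = 2.0938, f(x_1) = 8.115291, coefficient = 4
x_2 = 2.4375, f(x_2) = 11.444394, coefficient = 2
x_3 = 2.7812, f(x_3) = 16.139182, coefficient = 4
x_4 = 3.1250, f(x_4) = 22.759895, coefficient = 2
x_5 = 3.4688, f(x_5) = 32.096597, coefficient = 4
x_6 = 3.8125, f(x_6) = 45.263456, coefficient = 2
x_7 = 4.1562, f(x_7) = 63.831704, coefficient = 4
x_8 = 4.5000, f(x_8) = 90.017131, coefficient = 1

I ≈ (0.343750/3) × 735.438320 = 84.268974
Exact value: 84.262529
Error: 0.006445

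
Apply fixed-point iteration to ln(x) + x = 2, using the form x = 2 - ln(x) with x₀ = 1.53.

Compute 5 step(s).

Equation: ln(x) + x = 2
Fixed-point form: x = 2 - ln(x)
x₀ = 1.53

x_1 = g(1.530000) = 1.574732
x_2 = g(1.574732) = 1.545915
x_3 = g(1.545915) = 1.564384
x_4 = g(1.564384) = 1.552508
x_5 = g(1.552508) = 1.560128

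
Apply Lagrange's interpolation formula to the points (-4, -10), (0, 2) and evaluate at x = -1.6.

Lagrange interpolation formula:
P(x) = Σ yᵢ × Lᵢ(x)
where Lᵢ(x) = Π_{j≠i} (x - xⱼ)/(xᵢ - xⱼ)

L_0(-1.6) = (-1.6 - 0)/(-4 - 0) = 0.400000
L_1(-1.6) = (-1.6 - (-4))/(0 - (-4)) = 0.600000

P(-1.6) = (-10)×L_0(-1.6) + 2×L_1(-1.6)
P(-1.6) = -2.800000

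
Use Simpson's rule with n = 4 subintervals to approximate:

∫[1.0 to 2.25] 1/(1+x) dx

f(x) = 1/(1+x)
a = 1.0, b = 2.25, n = 4
h = (b - a)/n = 0.312500

Simpson's rule: (h/3)[f(x₀) + 4f(x₁) + 2f(x₂) + ... + f(xₙ)]

x_0 = 1.0000, f(x_0) = 0.500000, coefficient = 1
x_1 = 1.3125, f(x_1) = 0.432432, coefficient = 4
x_2 = 1.6250, f(x_2) = 0.380952, coefficient = 2
x_3 = 1.9375, f(x_3) = 0.340426, coefficient = 4
x_4 = 2.2500, f(x_4) = 0.307692, coefficient = 1

I ≈ (0.312500/3) × 4.661029 = 0.485524
Exact value: 0.485508
Error: 0.000016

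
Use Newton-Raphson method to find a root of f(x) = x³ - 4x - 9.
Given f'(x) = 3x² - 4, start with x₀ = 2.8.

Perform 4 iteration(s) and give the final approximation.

f(x) = x³ - 4x - 9
f'(x) = 3x² - 4
x₀ = 2.8

Newton-Raphson formula: x_{n+1} = x_n - f(x_n)/f'(x_n)

Iteration 1:
  f(2.800000) = 1.752000
  f'(2.800000) = 19.520000
  x_1 = 2.800000 - 1.752000/19.520000 = 2.710246
Iteration 2:
  f(2.710246) = 0.066946
  f'(2.710246) = 18.036299
  x_2 = 2.710246 - 0.066946/18.036299 = 2.706534
Iteration 3:
  f(2.706534) = 0.000112
  f'(2.706534) = 17.975982
  x_3 = 2.706534 - 0.000112/17.975982 = 2.706528
Iteration 4:
  f(2.706528) = 0.000000
  f'(2.706528) = 17.975881
  x_4 = 2.706528 - 0.000000/17.975881 = 2.706528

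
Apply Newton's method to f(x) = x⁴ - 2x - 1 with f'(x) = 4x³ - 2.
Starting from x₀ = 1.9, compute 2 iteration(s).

f(x) = x⁴ - 2x - 1
f'(x) = 4x³ - 2
x₀ = 1.9

Newton-Raphson formula: x_{n+1} = x_n - f(x_n)/f'(x_n)

Iteration 1:
  f(1.900000) = 8.232100
  f'(1.900000) = 25.436000
  x_1 = 1.900000 - 8.232100/25.436000 = 1.576360
Iteration 2:
  f(1.576360) = 2.022066
  f'(1.576360) = 13.668465
  x_2 = 1.576360 - 2.022066/13.668465 = 1.428424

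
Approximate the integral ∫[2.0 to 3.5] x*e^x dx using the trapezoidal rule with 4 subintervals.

f(x) = x*e^x
a = 2.0, b = 3.5, n = 4
h = (b - a)/n = 0.375000

Trapezoidal rule: (h/2)[f(x₀) + 2f(x₁) + 2f(x₂) + ... + f(xₙ)]

x_0 = 2.0000, f(x_0) = 14.778112, coefficient = 1
x_1 = 2.3750, f(x_1) = 25.533656, coefficient = 2
x_2 = 2.7500, f(x_2) = 43.017238, coefficient = 2
x_3 = 3.1250, f(x_3) = 71.124672, coefficient = 2
x_4 = 3.5000, f(x_4) = 115.904082, coefficient = 1

I ≈ (0.375000/2) × 410.033326 = 76.881249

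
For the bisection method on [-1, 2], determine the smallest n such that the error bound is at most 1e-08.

We need (b-a)/2^n ≤ 1e-08
(2 - (-1))/2^n ≤ 1e-08
3/2^n ≤ 1e-08
2^n ≥ 300000000
n ≥ log₂(300000000) = 28.16
n ≥ 29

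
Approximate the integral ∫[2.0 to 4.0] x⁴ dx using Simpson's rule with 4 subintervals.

f(x) = x⁴
a = 2.0, b = 4.0, n = 4
h = (b - a)/n = 0.500000

Simpson's rule: (h/3)[f(x₀) + 4f(x₁) + 2f(x₂) + ... + f(xₙ)]

x_0 = 2.0000, f(x_0) = 16.000000, coefficient = 1
x_1 = 2.5000, f(x_1) = 39.062500, coefficient = 4
x_2 = 3.0000, f(x_2) = 81.000000, coefficient = 2
x_3 = 3.5000, f(x_3) = 150.062500, coefficient = 4
x_4 = 4.0000, f(x_4) = 256.000000, coefficient = 1

I ≈ (0.500000/3) × 1190.500000 = 198.416667
Exact value: 198.400000
Error: 0.016667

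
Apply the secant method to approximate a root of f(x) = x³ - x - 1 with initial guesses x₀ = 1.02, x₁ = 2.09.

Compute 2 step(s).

f(x) = x³ - x - 1
x₀ = 1.02, x₁ = 2.09

Secant formula: x_{n+1} = x_n - f(x_n)(x_n - x_{n-1})/(f(x_n) - f(x_{n-1}))

Iteration 1:
  f(1.020000) = -0.958792
  f(2.090000) = 6.039329
  x_2 = 2.090000 - 6.039329×(2.090000 - 1.020000)/(6.039329 - (-0.958792))
       = 1.166598
Iteration 2:
  f(2.090000) = 6.039329
  f(1.166598) = -0.578917
  x_3 = 1.166598 - (-0.578917)×(1.166598 - 2.090000)/(-0.578917 - 6.039329)
       = 1.247370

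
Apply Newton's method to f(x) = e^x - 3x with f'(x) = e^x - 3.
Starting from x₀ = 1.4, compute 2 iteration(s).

f(x) = e^x - 3x
f'(x) = e^x - 3
x₀ = 1.4

Newton-Raphson formula: x_{n+1} = x_n - f(x_n)/f'(x_n)

Iteration 1:
  f(1.400000) = -0.144800
  f'(1.400000) = 1.055200
  x_1 = 1.400000 - (-0.144800)/1.055200 = 1.537225
Iteration 2:
  f(1.537225) = 0.039989
  f'(1.537225) = 1.651665
  x_2 = 1.537225 - 0.039989/1.651665 = 1.513014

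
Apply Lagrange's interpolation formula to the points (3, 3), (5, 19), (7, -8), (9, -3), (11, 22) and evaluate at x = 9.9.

Lagrange interpolation formula:
P(x) = Σ yᵢ × Lᵢ(x)
where Lᵢ(x) = Π_{j≠i} (x - xⱼ)/(xᵢ - xⱼ)

L_0(9.9) = (9.9 - 5)/(3 - 5) × (9.9 - 7)/(3 - 7) × (9.9 - 9)/(3 - 9) × (9.9 - 11)/(3 - 11) = -0.036635
L_1(9.9) = (9.9 - 3)/(5 - 3) × (9.9 - 7)/(5 - 7) × (9.9 - 9)/(5 - 9) × (9.9 - 11)/(5 - 11) = 0.206353
L_2(9.9) = (9.9 - 3)/(7 - 3) × (9.9 - 5)/(7 - 5) × (9.9 - 9)/(7 - 9) × (9.9 - 11)/(7 - 11) = -0.522998
L_3(9.9) = (9.9 - 3)/(9 - 3) × (9.9 - 5)/(9 - 5) × (9.9 - 7)/(9 - 7) × (9.9 - 11)/(9 - 11) = 1.123478
L_4(9.9) = (9.9 - 3)/(11 - 3) × (9.9 - 5)/(11 - 5) × (9.9 - 7)/(11 - 7) × (9.9 - 9)/(11 - 9) = 0.229802

P(9.9) = 3×L_0(9.9) + 19×L_1(9.9) + (-8)×L_2(9.9) + (-3)×L_3(9.9) + 22×L_4(9.9)
P(9.9) = 9.680009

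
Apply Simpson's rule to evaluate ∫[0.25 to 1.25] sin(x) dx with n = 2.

f(x) = sin(x)
a = 0.25, b = 1.25, n = 2
h = (b - a)/n = 0.500000

Simpson's rule: (h/3)[f(x₀) + 4f(x₁) + 2f(x₂) + ... + f(xₙ)]

x_0 = 0.2500, f(x_0) = 0.247404, coefficient = 1
x_1 = 0.7500, f(x_1) = 0.681639, coefficient = 4
x_2 = 1.2500, f(x_2) = 0.948985, coefficient = 1

I ≈ (0.500000/3) × 3.922944 = 0.653824
Exact value: 0.653590
Error: 0.000234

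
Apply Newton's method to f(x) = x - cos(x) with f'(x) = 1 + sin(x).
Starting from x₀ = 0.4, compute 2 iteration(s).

f(x) = x - cos(x)
f'(x) = 1 + sin(x)
x₀ = 0.4

Newton-Raphson formula: x_{n+1} = x_n - f(x_n)/f'(x_n)

Iteration 1:
  f(0.400000) = -0.521061
  f'(0.400000) = 1.389418
  x_1 = 0.400000 - (-0.521061)/1.389418 = 0.775021
Iteration 2:
  f(0.775021) = 0.060615
  f'(0.775021) = 1.699731
  x_2 = 0.775021 - 0.060615/1.699731 = 0.739360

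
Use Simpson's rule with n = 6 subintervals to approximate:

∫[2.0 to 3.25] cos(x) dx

f(x) = cos(x)
a = 2.0, b = 3.25, n = 6
h = (b - a)/n = 0.208333

Simpson's rule: (h/3)[f(x₀) + 4f(x₁) + 2f(x₂) + ... + f(xₙ)]

x_0 = 2.0000, f(x_0) = -0.416147, coefficient = 1
x_1 = 2.2083, f(x_1) = -0.595218, coefficient = 4
x_2 = 2.4167, f(x_2) = -0.748549, coefficient = 2
x_3 = 2.6250, f(x_3) = -0.869507, coefficient = 4
x_4 = 2.8333, f(x_4) = -0.952863, coefficient = 2
x_5 = 3.0417, f(x_5) = -0.995012, coefficient = 4
x_6 = 3.2500, f(x_6) = -0.994130, coefficient = 1

I ≈ (0.208333/3) × -14.652047 = -1.017503
Exact value: -1.017493
Error: 0.000011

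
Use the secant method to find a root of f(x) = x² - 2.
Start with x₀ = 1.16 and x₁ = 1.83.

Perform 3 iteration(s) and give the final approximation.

f(x) = x² - 2
x₀ = 1.16, x₁ = 1.83

Secant formula: x_{n+1} = x_n - f(x_n)(x_n - x_{n-1})/(f(x_n) - f(x_{n-1}))

Iteration 1:
  f(1.160000) = -0.654400
  f(1.830000) = 1.348900
  x_2 = 1.830000 - 1.348900×(1.830000 - 1.160000)/(1.348900 - (-0.654400))
       = 1.378863
Iteration 2:
  f(1.830000) = 1.348900
  f(1.378863) = -0.098737
  x_3 = 1.378863 - (-0.098737)×(1.378863 - 1.830000)/(-0.098737 - 1.348900)
       = 1.409633
Iteration 3:
  f(1.378863) = -0.098737
  f(1.409633) = -0.012935
  x_4 = 1.409633 - (-0.012935)×(1.409633 - 1.378863)/(-0.012935 - (-0.098737))
       = 1.414272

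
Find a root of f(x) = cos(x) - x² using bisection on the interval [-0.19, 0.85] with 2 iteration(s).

f(x) = cos(x) - x²
Initial interval: [-0.19, 0.85]

Iteration 1:
  c_1 = (-0.190000 + 0.850000)/2 = 0.330000
  f(c_1) = f(0.330000) = 0.837142
  f(a) × f(c) ≥ 0, new interval: [0.330000, 0.850000]
Iteration 2:
  c_2 = (0.330000 + 0.850000)/2 = 0.590000
  f(c_2) = f(0.590000) = 0.482841
  f(a) × f(c) ≥ 0, new interval: [0.590000, 0.850000]

After 2 iteration(s), the approximation is c_2 = 0.590000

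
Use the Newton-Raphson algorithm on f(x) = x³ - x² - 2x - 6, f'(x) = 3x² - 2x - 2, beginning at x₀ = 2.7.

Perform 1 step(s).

f(x) = x³ - x² - 2x - 6
f'(x) = 3x² - 2x - 2
x₀ = 2.7

Newton-Raphson formula: x_{n+1} = x_n - f(x_n)/f'(x_n)

Iteration 1:
  f(2.700000) = 0.993000
  f'(2.700000) = 14.470000
  x_1 = 2.700000 - 0.993000/14.470000 = 2.631375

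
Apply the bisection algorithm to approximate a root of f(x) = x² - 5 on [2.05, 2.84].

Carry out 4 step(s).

f(x) = x² - 5
Initial interval: [2.05, 2.84]

Iteration 1:
  c_1 = (2.050000 + 2.840000)/2 = 2.445000
  f(c_1) = f(2.445000) = 0.978025
  f(a) × f(c) < 0, new interval: [2.050000, 2.445000]
Iteration 2:
  c_2 = (2.050000 + 2.445000)/2 = 2.247500
  f(c_2) = f(2.247500) = 0.051256
  f(a) × f(c) < 0, new interval: [2.050000, 2.247500]
Iteration 3:
  c_3 = (2.050000 + 2.247500)/2 = 2.148750
  f(c_3) = f(2.148750) = -0.382873
  f(a) × f(c) ≥ 0, new interval: [2.148750, 2.247500]
Iteration 4:
  c_4 = (2.148750 + 2.247500)/2 = 2.198125
  f(c_4) = f(2.198125) = -0.168246
  f(a) × f(c) ≥ 0, new interval: [2.198125, 2.247500]

After 4 iteration(s), the approximation is c_4 = 2.198125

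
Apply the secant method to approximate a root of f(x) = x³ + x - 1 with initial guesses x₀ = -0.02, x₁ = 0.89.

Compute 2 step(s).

f(x) = x³ + x - 1
x₀ = -0.02, x₁ = 0.89

Secant formula: x_{n+1} = x_n - f(x_n)(x_n - x_{n-1})/(f(x_n) - f(x_{n-1}))

Iteration 1:
  f(-0.020000) = -1.020008
  f(0.890000) = 0.594969
  x_2 = 0.890000 - 0.594969×(0.890000 - (-0.020000))/(0.594969 - (-1.020008))
       = 0.554750
Iteration 2:
  f(0.890000) = 0.594969
  f(0.554750) = -0.274528
  x_3 = 0.554750 - (-0.274528)×(0.554750 - 0.890000)/(-0.274528 - 0.594969)
       = 0.660599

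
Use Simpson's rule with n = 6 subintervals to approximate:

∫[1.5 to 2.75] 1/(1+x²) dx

f(x) = 1/(1+x²)
a = 1.5, b = 2.75, n = 6
h = (b - a)/n = 0.208333

Simpson's rule: (h/3)[f(x₀) + 4f(x₁) + 2f(x₂) + ... + f(xₙ)]

x_0 = 1.5000, f(x_0) = 0.307692, coefficient = 1
x_1 = 1.7083, f(x_1) = 0.255206, coefficient = 4
x_2 = 1.9167, f(x_2) = 0.213967, coefficient = 2
x_3 = 2.1250, f(x_3) = 0.181303, coefficient = 4
x_4 = 2.3333, f(x_4) = 0.155172, coefficient = 2
x_5 = 2.5417, f(x_5) = 0.134047, coefficient = 4
x_6 = 2.7500, f(x_6) = 0.116788, coefficient = 1

I ≈ (0.208333/3) × 3.444985 = 0.239235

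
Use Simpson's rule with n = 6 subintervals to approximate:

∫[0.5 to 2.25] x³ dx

f(x) = x³
a = 0.5, b = 2.25, n = 6
h = (b - a)/n = 0.291667

Simpson's rule: (h/3)[f(x₀) + 4f(x₁) + 2f(x₂) + ... + f(xₙ)]

x_0 = 0.5000, f(x_0) = 0.125000, coefficient = 1
x_1 = 0.7917, f(x_1) = 0.496166, coefficient = 4
x_2 = 1.0833, f(x_2) = 1.271412, coefficient = 2
x_3 = 1.3750, f(x_3) = 2.599609, coefficient = 4
x_4 = 1.6667, f(x_4) = 4.629630, coefficient = 2
x_5 = 1.9583, f(x_5) = 7.510344, coefficient = 4
x_6 = 2.2500, f(x_6) = 11.390625, coefficient = 1

I ≈ (0.291667/3) × 65.742188 = 6.391602
Exact value: 6.391602
Error: 0.000000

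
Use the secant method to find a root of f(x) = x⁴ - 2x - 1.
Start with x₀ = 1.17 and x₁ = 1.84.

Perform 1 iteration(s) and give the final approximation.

f(x) = x⁴ - 2x - 1
x₀ = 1.17, x₁ = 1.84

Secant formula: x_{n+1} = x_n - f(x_n)(x_n - x_{n-1})/(f(x_n) - f(x_{n-1}))

Iteration 1:
  f(1.170000) = -1.466113
  f(1.840000) = 6.782287
  x_2 = 1.840000 - 6.782287×(1.840000 - 1.170000)/(6.782287 - (-1.466113))
       = 1.289089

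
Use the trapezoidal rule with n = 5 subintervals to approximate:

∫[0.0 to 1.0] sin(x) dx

f(x) = sin(x)
a = 0.0, b = 1.0, n = 5
h = (b - a)/n = 0.200000

Trapezoidal rule: (h/2)[f(x₀) + 2f(x₁) + 2f(x₂) + ... + f(xₙ)]

x_0 = 0.0000, f(x_0) = 0.000000, coefficient = 1
x_1 = 0.2000, f(x_1) = 0.198669, coefficient = 2
x_2 = 0.4000, f(x_2) = 0.389418, coefficient = 2
x_3 = 0.6000, f(x_3) = 0.564642, coefficient = 2
x_4 = 0.8000, f(x_4) = 0.717356, coefficient = 2
x_5 = 1.0000, f(x_5) = 0.841471, coefficient = 1

I ≈ (0.200000/2) × 4.581643 = 0.458164
Exact value: 0.459698
Error: 0.001533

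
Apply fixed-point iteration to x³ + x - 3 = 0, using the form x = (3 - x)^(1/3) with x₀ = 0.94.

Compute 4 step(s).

Equation: x³ + x - 3 = 0
Fixed-point form: x = (3 - x)^(1/3)
x₀ = 0.94

x_1 = g(0.940000) = 1.272396
x_2 = g(1.272396) = 1.199908
x_3 = g(1.199908) = 1.216461
x_4 = g(1.216461) = 1.212721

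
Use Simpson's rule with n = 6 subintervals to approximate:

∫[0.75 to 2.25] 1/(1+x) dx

f(x) = 1/(1+x)
a = 0.75, b = 2.25, n = 6
h = (b - a)/n = 0.250000

Simpson's rule: (h/3)[f(x₀) + 4f(x₁) + 2f(x₂) + ... + f(xₙ)]

x_0 = 0.7500, f(x_0) = 0.571429, coefficient = 1
x_1 = 1.0000, f(x_1) = 0.500000, coefficient = 4
x_2 = 1.2500, f(x_2) = 0.444444, coefficient = 2
x_3 = 1.5000, f(x_3) = 0.400000, coefficient = 4
x_4 = 1.7500, f(x_4) = 0.363636, coefficient = 2
x_5 = 2.0000, f(x_5) = 0.333333, coefficient = 4
x_6 = 2.2500, f(x_6) = 0.307692, coefficient = 1

I ≈ (0.250000/3) × 7.428616 = 0.619051
Exact value: 0.619039
Error: 0.000012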